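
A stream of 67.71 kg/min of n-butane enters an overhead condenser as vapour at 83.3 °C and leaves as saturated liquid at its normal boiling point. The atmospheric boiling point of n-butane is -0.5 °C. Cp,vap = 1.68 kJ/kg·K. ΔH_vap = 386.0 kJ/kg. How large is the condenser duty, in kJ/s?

Q_c = 594 kJ/s

vapour 83.3→-0.5 °C: -140.78 kJ/kg
condensation at -0.5 °C: -386 kJ/kg
Δh = -140.78 + -386 = -526.78 kJ/kg
Q = ṁ·Δh = 67.71 kg/min × -526.78 kJ/kg = -35669 kJ/min
|Q| = 594.48 kW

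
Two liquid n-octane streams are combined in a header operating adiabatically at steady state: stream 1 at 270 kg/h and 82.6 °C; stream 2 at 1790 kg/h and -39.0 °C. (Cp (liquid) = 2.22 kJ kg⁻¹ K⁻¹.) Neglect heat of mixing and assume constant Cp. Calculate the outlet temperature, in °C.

T_out = -23.1 °C

Energy balance with Q = 0: Σ ṁᵢCp,ᵢ(T_out − Tᵢ) = 0
Σ ṁᵢCp,ᵢTᵢ = 270×2.22×82.6 + 1790×2.22×-39.0 = -105470
Σ ṁᵢCp,ᵢ = 270×2.22 + 1790×2.22 = 4573.2
T_out = -105470 / 4573.2 = -23.062 °C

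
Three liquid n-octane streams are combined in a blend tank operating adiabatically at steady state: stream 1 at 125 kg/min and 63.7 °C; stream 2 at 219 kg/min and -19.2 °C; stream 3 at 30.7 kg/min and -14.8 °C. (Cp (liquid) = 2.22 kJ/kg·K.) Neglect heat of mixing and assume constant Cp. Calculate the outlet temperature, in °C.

T_out = 8.82 °C

Adiabatic, steady state ⇒ Σ ṁᵢCp,ᵢ(T_out − Tᵢ) = 0
T_out = Σ ṁᵢCp,ᵢTᵢ / Σ ṁᵢCp,ᵢ
      = 7333.4 / 831.83 = 8.816 °C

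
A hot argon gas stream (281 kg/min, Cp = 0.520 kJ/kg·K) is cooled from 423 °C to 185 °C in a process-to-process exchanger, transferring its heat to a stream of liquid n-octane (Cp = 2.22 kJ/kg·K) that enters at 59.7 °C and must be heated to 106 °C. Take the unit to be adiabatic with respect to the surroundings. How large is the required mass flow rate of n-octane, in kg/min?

ṁ_c = 338 kg/min

Heat released by hot stream: Q = 281 × 0.520 × (423 − 185) = 34777 kJ/min
Energy balance on cold side (adiabatic exchanger): Q = ṁ_c·Cp_c·(T_c,out − T_c,in)
ṁ_c = 34777 / [2.22 × (106 − 59.7)] = 338.34 kg/min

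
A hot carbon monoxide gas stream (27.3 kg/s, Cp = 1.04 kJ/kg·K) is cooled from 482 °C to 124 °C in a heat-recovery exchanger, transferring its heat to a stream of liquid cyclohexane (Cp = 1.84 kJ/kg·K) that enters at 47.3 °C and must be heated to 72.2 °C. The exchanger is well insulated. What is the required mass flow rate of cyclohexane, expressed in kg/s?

Heat released by hot stream: Q = 27.3 × 1.04 × (482 − 124) = 10164 kJ/s
Energy balance on cold side (adiabatic exchanger): Q = ṁ_c·Cp_c·(T_c,out − T_c,in)
ṁ_c = 10164 / [1.84 × (72.2 − 47.3)] = 221.85 kg/s

ṁ_c = 222 kg/s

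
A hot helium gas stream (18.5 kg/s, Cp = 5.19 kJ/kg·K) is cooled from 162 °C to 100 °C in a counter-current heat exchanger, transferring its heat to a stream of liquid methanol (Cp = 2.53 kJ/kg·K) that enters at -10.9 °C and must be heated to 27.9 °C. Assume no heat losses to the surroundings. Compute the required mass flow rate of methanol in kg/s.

ṁ_c = 60.6 kg/s

Heat released by hot stream: Q = 18.5 × 5.19 × (162 − 100) = 5952.9 kJ/s
Energy balance on cold side (adiabatic exchanger): Q = ṁ_c·Cp_c·(T_c,out − T_c,in)
ṁ_c = 5952.9 / [2.53 × (27.9 − -10.9)] = 60.643 kg/s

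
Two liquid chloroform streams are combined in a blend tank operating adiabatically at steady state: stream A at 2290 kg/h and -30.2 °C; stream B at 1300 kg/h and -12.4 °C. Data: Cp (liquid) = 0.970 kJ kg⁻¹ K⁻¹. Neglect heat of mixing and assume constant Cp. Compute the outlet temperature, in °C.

T_out = -23.8 °C

No heat crosses the boundary, so H_out = H_in.
T_out = Σ ṁᵢCp,ᵢTᵢ / Σ ṁᵢCp,ᵢ
      = -82720 / 3482.3 = -23.754 °C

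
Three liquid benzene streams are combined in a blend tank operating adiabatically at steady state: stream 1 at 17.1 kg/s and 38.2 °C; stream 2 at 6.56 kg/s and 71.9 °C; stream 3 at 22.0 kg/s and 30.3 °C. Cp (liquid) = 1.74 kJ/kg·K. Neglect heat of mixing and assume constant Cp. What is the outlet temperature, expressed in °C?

Energy balance with Q = 0: Σ ṁᵢCp,ᵢ(T_out − Tᵢ) = 0
Σ ṁᵢCp,ᵢTᵢ = 17.1×1.74×38.2 + 6.56×1.74×71.9 + 22.0×1.74×30.3 = 3117.2
Σ ṁᵢCp,ᵢ = 17.1×1.74 + 6.56×1.74 + 22.0×1.74 = 79.448
T_out = 3117.2 / 79.448 = 39.235 °C

T_out = 39.2 °C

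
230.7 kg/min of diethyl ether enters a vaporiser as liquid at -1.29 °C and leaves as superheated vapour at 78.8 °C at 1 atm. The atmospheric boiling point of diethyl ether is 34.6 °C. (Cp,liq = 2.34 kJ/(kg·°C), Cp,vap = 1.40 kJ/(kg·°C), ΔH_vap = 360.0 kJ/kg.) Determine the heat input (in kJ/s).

liquid -1.29→34.6 °C: 83.983 kJ/kg
vaporisation at 34.6 °C: 360 kJ/kg
vapour 34.6→78.8 °C: 61.88 kJ/kg
Δh = 83.983 + 360 + 61.88 = 505.86 kJ/kg
Q = ṁ·Δh = 230.7 kg/min × 505.86 kJ/kg = 116700 kJ/min
|Q| = 1945 kW

Q = 1950 kJ/s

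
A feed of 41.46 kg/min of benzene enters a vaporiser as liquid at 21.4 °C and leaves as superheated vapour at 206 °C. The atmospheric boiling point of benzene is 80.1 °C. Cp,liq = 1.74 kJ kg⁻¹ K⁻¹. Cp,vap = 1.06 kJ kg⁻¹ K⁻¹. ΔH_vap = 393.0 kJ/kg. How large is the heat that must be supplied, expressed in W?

liquid 21.4→80.1 °C: 102.14 kJ/kg
vaporisation at 80.1 °C: 393 kJ/kg
vapour 80.1→206 °C: 133.45 kJ/kg
Δh = 102.14 + 393 + 133.45 = 628.59 kJ/kg
Q = ṁ·Δh = 41.46 kg/min × 628.59 kJ/kg = 26061 kJ/min
|Q| = 434.36 kW = 434360 W

Q = 434000 W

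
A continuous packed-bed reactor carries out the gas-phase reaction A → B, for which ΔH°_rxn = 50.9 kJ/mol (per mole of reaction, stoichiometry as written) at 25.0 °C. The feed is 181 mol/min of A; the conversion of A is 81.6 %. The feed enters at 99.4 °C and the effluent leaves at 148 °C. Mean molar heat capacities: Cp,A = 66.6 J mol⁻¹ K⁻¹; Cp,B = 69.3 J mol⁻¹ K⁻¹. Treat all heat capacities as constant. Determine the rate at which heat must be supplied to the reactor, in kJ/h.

Q_in = 489000 kJ/h

Extent of reaction ξ = 0.816 × 181 = 147.7 mol/min
Reaction term: ξ·ΔH°_rxn = 147.7 × 50.9 = 7517.7 kJ/min
Sensible, feed 99.4→25 °C: -896.86 kJ/min
Outlet flows (mol/min): A 33.304, B 147.7
Sensible, products 25→148 °C: 1531.8 kJ/min
Q = ΔH = 8152.6 kJ/min = 135.88 kW
Heat supplied = 489160 kJ/h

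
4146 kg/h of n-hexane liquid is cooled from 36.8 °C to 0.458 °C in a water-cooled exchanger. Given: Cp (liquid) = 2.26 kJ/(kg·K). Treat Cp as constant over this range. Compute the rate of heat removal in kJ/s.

Q = ṁ·Cp·ΔT = 4146 × 2.26 × (0.458 − 36.8) = -340520 kJ/h
Converting: 340520 / 3600 s = 94.59 kW

Q_c = 94.6 kJ/s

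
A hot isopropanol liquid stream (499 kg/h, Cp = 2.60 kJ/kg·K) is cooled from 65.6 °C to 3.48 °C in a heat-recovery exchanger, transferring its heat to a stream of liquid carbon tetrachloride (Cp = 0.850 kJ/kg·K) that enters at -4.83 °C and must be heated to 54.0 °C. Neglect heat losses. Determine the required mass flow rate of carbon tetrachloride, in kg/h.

Heat released by hot stream: Q = 499 × 2.60 × (65.6 − 3.48) = 80594 kJ/h
Energy balance on cold side (adiabatic exchanger): Q = ṁ_c·Cp_c·(T_c,out − T_c,in)
ṁ_c = 80594 / [0.850 × (54.0 − -4.83)] = 1611.7 kg/h

ṁ_c = 1610 kg/h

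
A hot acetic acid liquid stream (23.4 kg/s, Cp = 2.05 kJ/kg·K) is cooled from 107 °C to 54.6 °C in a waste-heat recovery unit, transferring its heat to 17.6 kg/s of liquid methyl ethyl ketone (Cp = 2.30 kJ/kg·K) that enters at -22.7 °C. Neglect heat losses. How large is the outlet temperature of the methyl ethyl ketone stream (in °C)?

Heat released by hot stream: Q = 23.4 × 2.05 × (107 − 54.6) = 2513.6 kJ/s
Energy balance on cold side (adiabatic exchanger): Q = ṁ_c·Cp_c·(T_c,out − T_c,in)
T_c,out = -22.7 + 2513.6/(17.6 × 2.30) = 39.396 °C

T_c,out = 39.4 °C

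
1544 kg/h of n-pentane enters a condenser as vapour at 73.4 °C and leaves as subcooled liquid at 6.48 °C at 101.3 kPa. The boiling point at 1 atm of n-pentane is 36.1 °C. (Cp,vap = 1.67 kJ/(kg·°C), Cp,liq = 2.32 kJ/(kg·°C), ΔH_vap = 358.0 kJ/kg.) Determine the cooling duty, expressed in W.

Q_c = 210000 W

vapour 73.4→36.1 °C: -62.291 kJ/kg
condensation at 36.1 °C: -358 kJ/kg
liquid 36.1→6.48 °C: -68.718 kJ/kg
Δh = -62.291 + -358 + -68.718 = -489.01 kJ/kg
Q = ṁ·Δh = 1544 kg/h × -489.01 kJ/kg = -755030 kJ/h
|Q| = 209.73 kW = 209730 W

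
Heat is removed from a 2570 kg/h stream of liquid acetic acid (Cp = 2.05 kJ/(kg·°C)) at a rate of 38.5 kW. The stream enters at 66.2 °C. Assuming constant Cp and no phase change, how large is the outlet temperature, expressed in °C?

Q = 38.5 kW = 138600 kJ/h
ΔT = Q/(ṁ·Cp) = 138600/(2570×2.05) = 26.307 K
T_out = 66.2 − 26.307 = 39.893 °C

T_out = 39.9 °C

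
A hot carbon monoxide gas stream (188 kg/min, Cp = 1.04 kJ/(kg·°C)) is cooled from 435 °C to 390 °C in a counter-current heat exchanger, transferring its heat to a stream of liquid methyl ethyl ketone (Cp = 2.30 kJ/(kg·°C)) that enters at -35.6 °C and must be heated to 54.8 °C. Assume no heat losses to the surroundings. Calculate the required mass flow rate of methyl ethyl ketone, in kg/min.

Heat released by hot stream: Q = 188 × 1.04 × (435 − 390) = 8798.4 kJ/min
Energy balance on cold side (adiabatic exchanger): Q = ṁ_c·Cp_c·(T_c,out − T_c,in)
ṁ_c = 8798.4 / [2.30 × (54.8 − -35.6)] = 42.316 kg/min

ṁ_c = 42.3 kg/min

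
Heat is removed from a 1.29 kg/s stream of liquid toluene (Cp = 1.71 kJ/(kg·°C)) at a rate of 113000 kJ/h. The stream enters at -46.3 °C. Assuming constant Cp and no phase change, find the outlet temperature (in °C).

T_out = -60.5 °C

Q = 113000 kJ/h = 31.389 kJ/s
ΔT = Q/(ṁ·Cp) = 31.389/(1.29×1.71) = 14.23 K
T_out = -46.3 − 14.23 = -60.53 °C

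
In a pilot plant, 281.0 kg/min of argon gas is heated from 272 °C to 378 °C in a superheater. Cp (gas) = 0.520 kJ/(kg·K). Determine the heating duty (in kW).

Q = 258 kW

Q = ṁ·Cp·ΔT = 281.0 × 0.520 × (378 − 272) = 15489 kJ/min
Converting: 15489 / 60 s = 258.15 kW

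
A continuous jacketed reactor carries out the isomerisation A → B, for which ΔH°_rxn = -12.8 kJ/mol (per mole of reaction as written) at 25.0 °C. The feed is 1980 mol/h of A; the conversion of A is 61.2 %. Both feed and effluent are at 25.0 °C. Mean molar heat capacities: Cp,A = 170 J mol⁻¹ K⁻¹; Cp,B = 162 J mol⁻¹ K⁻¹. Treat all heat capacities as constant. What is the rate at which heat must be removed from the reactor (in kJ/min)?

Q_out = 259 kJ/min

Extent of reaction ξ = 0.612 × 1980 = 1211.8 mol/h
Reaction term: ξ·ΔH°_rxn = 1211.8 × -12.8 = -15511 kJ/h
Q = ΔH = -15511 kJ/h = -4.3085 kW
Heat removed = 258.51 kJ/min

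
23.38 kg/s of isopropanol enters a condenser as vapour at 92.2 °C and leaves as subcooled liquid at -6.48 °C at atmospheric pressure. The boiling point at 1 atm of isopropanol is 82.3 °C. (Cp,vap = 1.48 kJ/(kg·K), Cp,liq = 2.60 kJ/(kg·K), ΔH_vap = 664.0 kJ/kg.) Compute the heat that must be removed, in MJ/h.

Q_c = 76500 MJ/h

vapour 92.2→82.3 °C: -14.652 kJ/kg
condensation at 82.3 °C: -664 kJ/kg
liquid 82.3→-6.48 °C: -230.83 kJ/kg
Δh = -14.652 + -664 + -230.83 = -909.48 kJ/kg
Q = ṁ·Δh = 23.38 kg/s × -909.48 kJ/kg = -21264 kJ/s
|Q| = 21264 kW = 76549 MJ/h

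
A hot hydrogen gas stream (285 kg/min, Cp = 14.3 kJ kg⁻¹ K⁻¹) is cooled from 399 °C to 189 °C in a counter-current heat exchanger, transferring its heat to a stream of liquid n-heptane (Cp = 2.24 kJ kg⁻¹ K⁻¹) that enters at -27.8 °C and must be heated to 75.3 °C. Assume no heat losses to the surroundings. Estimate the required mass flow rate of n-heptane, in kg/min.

Heat released by hot stream: Q = 285 × 14.3 × (399 − 189) = 855860 kJ/min
Energy balance on cold side (adiabatic exchanger): Q = ṁ_c·Cp_c·(T_c,out − T_c,in)
ṁ_c = 855860 / [2.24 × (75.3 − -27.8)] = 3705.9 kg/min

ṁ_c = 3710 kg/min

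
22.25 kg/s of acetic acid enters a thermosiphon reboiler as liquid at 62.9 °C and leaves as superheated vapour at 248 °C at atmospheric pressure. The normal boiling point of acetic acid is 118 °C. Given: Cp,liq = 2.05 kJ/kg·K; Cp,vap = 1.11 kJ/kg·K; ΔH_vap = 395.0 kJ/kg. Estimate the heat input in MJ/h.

liquid 62.9→118 °C: 112.95 kJ/kg
vaporisation at 118 °C: 395 kJ/kg
vapour 118→248 °C: 144.3 kJ/kg
Δh = 112.95 + 395 + 144.3 = 652.25 kJ/kg
Q = ṁ·Δh = 22.25 kg/s × 652.25 kJ/kg = 14513 kJ/s
|Q| = 14513 kW = 52246 MJ/h

Q = 52200 MJ/h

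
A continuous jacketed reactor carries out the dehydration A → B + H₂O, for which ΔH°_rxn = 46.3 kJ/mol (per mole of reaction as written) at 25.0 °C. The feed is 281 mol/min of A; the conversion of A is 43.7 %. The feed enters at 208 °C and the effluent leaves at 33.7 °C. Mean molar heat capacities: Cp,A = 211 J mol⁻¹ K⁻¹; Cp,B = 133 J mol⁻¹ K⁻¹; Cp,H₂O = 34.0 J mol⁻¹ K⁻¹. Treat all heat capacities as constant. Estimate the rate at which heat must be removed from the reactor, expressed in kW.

Extent of reaction ξ = 0.437 × 281 = 122.8 mol/min
Reaction term: ξ·ΔH°_rxn = 122.8 × 46.3 = 5685.5 kJ/min
Sensible, feed 208→25 °C: -10850 kJ/min
Outlet flows (mol/min): A 158.2, B 122.8, H₂O 122.8
Sensible, products 25→33.7 °C: 468.83 kJ/min
Q = ΔH = -4695.9 kJ/min = -78.265 kW
Heat removed = 78.265 kW

Q_out = 78.3 kW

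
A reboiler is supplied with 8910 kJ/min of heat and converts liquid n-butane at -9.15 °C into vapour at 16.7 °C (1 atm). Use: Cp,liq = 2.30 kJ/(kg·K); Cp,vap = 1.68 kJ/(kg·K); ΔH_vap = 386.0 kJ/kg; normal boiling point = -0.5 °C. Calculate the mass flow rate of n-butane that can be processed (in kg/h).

ṁ = 1230 kg/h

Δh = 2.30×(-0.5−-9.15) + 386.0 + 1.68×(16.7−-0.5) = 434.79 kJ/kg
Q = 8910 kJ/min = 148.5 kJ/s = 534600 kJ/h
ṁ = Q/Δh = 534600 / 434.79 = 1229.6 kg/h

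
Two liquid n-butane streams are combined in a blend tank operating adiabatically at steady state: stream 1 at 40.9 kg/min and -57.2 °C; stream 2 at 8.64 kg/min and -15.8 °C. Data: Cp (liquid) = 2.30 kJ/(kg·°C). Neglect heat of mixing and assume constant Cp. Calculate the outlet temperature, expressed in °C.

No heat crosses the boundary, so H_out = H_in.
Σ ṁᵢCp,ᵢTᵢ = 40.9×2.30×-57.2 + 8.64×2.30×-15.8 = -5694.8
Σ ṁᵢCp,ᵢ = 40.9×2.30 + 8.64×2.30 = 113.94
T_out = -5694.8 / 113.94 = -49.98 °C

T_out = -50.0 °C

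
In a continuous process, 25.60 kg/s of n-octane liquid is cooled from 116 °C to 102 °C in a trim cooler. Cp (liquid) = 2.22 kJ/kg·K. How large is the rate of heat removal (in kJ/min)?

Q = ṁ·Cp·ΔT = 25.60 × 2.22 × (102 − 116) = -795.65 kJ/s
Cooling duty = 47739 kJ/min

Q_c = 47700 kJ/min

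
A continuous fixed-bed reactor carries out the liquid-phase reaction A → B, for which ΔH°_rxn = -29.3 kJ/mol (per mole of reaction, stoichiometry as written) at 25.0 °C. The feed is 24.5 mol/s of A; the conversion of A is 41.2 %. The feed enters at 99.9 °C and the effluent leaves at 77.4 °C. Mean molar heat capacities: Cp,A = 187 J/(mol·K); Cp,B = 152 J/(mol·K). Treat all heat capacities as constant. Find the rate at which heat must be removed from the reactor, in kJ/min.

Q_out = 25000 kJ/min

Extent of reaction ξ = 0.412 × 24.5 = 10.094 mol/s
Reaction term: ξ·ΔH°_rxn = 10.094 × -29.3 = -295.75 kJ/s
Sensible, feed 99.9→25 °C: -343.15 kJ/s
Outlet flows (mol/s): A 14.406, B 10.094
Sensible, products 25→77.4 °C: 221.56 kJ/s
Q = ΔH = -417.35 kJ/s = -417.35 kW
Heat removed = 25041 kJ/min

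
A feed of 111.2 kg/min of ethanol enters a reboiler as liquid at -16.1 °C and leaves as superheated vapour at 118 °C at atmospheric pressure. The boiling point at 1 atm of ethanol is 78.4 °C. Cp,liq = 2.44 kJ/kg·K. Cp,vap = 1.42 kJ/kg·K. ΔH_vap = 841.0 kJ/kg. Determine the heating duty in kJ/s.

liquid -16.1→78.4 °C: 230.58 kJ/kg
vaporisation at 78.4 °C: 841 kJ/kg
vapour 78.4→118 °C: 56.232 kJ/kg
Δh = 230.58 + 841 + 56.232 = 1127.8 kJ/kg
Q = ṁ·Δh = 111.2 kg/min × 1127.8 kJ/kg = 125410 kJ/min
|Q| = 2090.2 kW

Q = 2090 kJ/s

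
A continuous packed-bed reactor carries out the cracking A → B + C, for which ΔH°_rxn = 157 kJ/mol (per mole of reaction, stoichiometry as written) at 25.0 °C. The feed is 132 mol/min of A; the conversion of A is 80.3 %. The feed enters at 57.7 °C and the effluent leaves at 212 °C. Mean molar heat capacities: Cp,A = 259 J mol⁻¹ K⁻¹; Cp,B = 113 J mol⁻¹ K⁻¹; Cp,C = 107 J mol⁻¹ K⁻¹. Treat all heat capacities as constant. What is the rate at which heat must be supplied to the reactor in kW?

Extent of reaction ξ = 0.803 × 132 = 106 mol/min
Reaction term: ξ·ΔH°_rxn = 106 × 157 = 16641 kJ/min
Sensible, feed 57.7→25 °C: -1117.9 kJ/min
Outlet flows (mol/min): A 26.004, B 106, C 106
Sensible, products 25→212 °C: 5620.1 kJ/min
Q = ΔH = 21144 kJ/min = 352.39 kW
Heat supplied = 352.39 kW

Q_in = 352 kW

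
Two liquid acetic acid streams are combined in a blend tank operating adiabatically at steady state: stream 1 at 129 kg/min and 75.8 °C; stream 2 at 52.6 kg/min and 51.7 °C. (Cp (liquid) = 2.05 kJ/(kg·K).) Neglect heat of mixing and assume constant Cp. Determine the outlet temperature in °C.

No heat crosses the boundary, so H_out = H_in.
T_out = Σ ṁᵢCp,ᵢTᵢ / Σ ṁᵢCp,ᵢ
      = 25620 / 372.28 = 68.819 °C

T_out = 68.8 °C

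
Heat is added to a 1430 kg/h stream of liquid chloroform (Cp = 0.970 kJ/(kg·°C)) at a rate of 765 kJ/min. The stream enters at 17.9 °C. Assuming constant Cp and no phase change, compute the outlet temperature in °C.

Q = 765 kJ/min = 45900 kJ/h
ΔT = Q/(ṁ·Cp) = 45900/(1430×0.970) = 33.091 K
T_out = 17.9 + 33.091 = 50.991 °C

T_out = 51.0 °C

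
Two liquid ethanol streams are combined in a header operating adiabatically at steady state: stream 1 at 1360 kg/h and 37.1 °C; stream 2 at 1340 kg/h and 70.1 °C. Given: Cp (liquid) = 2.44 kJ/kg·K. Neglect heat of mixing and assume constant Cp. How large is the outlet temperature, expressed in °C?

Adiabatic, steady state ⇒ Σ ṁᵢCp,ᵢ(T_out − Tᵢ) = 0
T_out = Σ ṁᵢCp,ᵢTᵢ / Σ ṁᵢCp,ᵢ
      = 352310 / 6588 = 53.478 °C

T_out = 53.5 °C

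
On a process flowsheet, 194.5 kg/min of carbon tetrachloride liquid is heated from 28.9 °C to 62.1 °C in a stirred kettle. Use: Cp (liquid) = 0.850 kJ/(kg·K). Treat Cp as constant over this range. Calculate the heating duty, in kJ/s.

Q = 91.5 kJ/s

Q = ṁ·Cp·ΔT = 194.5 × 0.850 × (62.1 − 28.9) = 5488.8 kJ/min
Converting: 5488.8 / 60 s = 91.48 kW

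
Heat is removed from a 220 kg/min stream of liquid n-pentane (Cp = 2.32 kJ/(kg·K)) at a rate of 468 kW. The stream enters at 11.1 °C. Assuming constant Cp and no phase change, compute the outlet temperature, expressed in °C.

Q = 468 kW = 28080 kJ/min
ΔT = Q/(ṁ·Cp) = 28080/(220×2.32) = 55.016 K
T_out = 11.1 − 55.016 = -43.916 °C

T_out = -43.9 °C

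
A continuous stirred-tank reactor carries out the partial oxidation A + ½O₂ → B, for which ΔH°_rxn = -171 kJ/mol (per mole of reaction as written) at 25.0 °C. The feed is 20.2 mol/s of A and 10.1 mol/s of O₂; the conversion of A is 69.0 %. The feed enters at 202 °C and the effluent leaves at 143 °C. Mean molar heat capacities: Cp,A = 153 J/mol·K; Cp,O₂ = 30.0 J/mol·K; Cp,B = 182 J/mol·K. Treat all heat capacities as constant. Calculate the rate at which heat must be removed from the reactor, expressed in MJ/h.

Q_out = 9220 MJ/h

Extent of reaction ξ = 0.690 × 20.2 = 13.938 mol/s
Reaction term: ξ·ΔH°_rxn = 13.938 × -171 = -2383.4 kJ/s
Sensible, feed 202→25 °C: -600.67 kJ/s
Outlet flows (mol/s): A 6.262, O₂ 3.131, B 13.938
Sensible, products 25→143 °C: 423.47 kJ/s
Q = ΔH = -2560.6 kJ/s = -2560.6 kW
Heat removed = 9218.1 MJ/h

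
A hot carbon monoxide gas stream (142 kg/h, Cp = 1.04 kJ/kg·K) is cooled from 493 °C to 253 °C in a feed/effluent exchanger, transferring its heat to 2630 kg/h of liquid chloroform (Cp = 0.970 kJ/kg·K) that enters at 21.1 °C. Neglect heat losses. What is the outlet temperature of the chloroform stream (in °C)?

Heat released by hot stream: Q = 142 × 1.04 × (493 − 253) = 35443 kJ/h
Energy balance on cold side (adiabatic exchanger): Q = ṁ_c·Cp_c·(T_c,out − T_c,in)
T_c,out = 21.1 + 35443/(2630 × 0.970) = 34.993 °C

T_c,out = 35.0 °C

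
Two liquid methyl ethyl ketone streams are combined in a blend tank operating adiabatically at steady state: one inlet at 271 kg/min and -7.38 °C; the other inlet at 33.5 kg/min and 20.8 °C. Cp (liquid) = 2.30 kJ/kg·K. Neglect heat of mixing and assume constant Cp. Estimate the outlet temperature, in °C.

No heat crosses the boundary, so H_out = H_in.
Σ ṁᵢCp,ᵢTᵢ = 271×2.30×-7.38 + 33.5×2.30×20.8 = -2997.3
Σ ṁᵢCp,ᵢ = 271×2.30 + 33.5×2.30 = 700.35
T_out = -2997.3 / 700.35 = -4.2797 °C

T_out = -4.28 °C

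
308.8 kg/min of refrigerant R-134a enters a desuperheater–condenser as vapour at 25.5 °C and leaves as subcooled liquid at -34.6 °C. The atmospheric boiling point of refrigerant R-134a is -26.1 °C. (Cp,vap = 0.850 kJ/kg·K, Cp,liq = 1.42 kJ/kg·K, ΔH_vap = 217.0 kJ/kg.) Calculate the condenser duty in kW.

Q_c = 1400 kW

vapour 25.5→-26.1 °C: -43.86 kJ/kg
condensation at -26.1 °C: -217 kJ/kg
liquid -26.1→-34.6 °C: -12.07 kJ/kg
Δh = -43.86 + -217 + -12.07 = -272.93 kJ/kg
Q = ṁ·Δh = 308.8 kg/min × -272.93 kJ/kg = -84281 kJ/min
|Q| = 1404.7 kW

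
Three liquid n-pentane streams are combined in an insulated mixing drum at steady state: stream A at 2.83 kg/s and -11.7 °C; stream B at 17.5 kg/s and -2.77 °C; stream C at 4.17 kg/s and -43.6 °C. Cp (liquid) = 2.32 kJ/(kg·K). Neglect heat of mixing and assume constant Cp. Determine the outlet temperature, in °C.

No heat crosses the boundary, so H_out = H_in.
Σ ṁᵢCp,ᵢTᵢ = 2.83×2.32×-11.7 + 17.5×2.32×-2.77 + 4.17×2.32×-43.6 = -611.08
Σ ṁᵢCp,ᵢ = 2.83×2.32 + 17.5×2.32 + 4.17×2.32 = 56.84
T_out = -611.08 / 56.84 = -10.751 °C

T_out = -10.8 °C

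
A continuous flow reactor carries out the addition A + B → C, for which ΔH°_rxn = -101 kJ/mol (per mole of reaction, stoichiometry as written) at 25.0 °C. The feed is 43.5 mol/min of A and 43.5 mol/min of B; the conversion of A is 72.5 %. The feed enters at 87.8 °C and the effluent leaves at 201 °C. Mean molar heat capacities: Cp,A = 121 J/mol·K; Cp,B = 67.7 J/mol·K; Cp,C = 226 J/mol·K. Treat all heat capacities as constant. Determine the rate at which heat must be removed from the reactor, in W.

Extent of reaction ξ = 0.725 × 43.5 = 31.537 mol/min
Reaction term: ξ·ΔH°_rxn = 31.537 × -101 = -3185.3 kJ/min
Sensible, feed 87.8→25 °C: -515.49 kJ/min
Outlet flows (mol/min): A 11.963, B 11.963, C 31.537
Sensible, products 25→201 °C: 1651.7 kJ/min
Q = ΔH = -2049.1 kJ/min = -34.151 kW
Heat removed = 34151 W

Q_out = 34200 W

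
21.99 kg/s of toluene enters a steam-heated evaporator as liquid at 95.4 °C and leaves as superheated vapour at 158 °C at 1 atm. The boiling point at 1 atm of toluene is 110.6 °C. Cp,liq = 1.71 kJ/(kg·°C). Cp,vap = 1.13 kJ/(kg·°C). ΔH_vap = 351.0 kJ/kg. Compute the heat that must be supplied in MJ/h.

liquid 95.4→110.6 °C: 25.992 kJ/kg
vaporisation at 110.6 °C: 351 kJ/kg
vapour 110.6→158 °C: 53.562 kJ/kg
Δh = 25.992 + 351 + 53.562 = 430.55 kJ/kg
Q = ṁ·Δh = 21.99 kg/s × 430.55 kJ/kg = 9467.9 kJ/s
|Q| = 9467.9 kW = 34084 MJ/h

Q = 34100 MJ/h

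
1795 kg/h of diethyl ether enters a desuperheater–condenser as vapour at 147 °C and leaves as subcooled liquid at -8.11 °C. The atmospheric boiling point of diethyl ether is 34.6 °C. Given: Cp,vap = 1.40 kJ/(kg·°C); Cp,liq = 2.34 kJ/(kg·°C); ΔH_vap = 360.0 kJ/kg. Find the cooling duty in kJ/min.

vapour 147→34.6 °C: -157.36 kJ/kg
condensation at 34.6 °C: -360 kJ/kg
liquid 34.6→-8.11 °C: -99.941 kJ/kg
Δh = -157.36 + -360 + -99.941 = -617.3 kJ/kg
Q = ṁ·Δh = 1795 kg/h × -617.3 kJ/kg = -1.1081e+06 kJ/h
|Q| = 307.79 kW = 18468 kJ/min

Q_c = 18500 kJ/min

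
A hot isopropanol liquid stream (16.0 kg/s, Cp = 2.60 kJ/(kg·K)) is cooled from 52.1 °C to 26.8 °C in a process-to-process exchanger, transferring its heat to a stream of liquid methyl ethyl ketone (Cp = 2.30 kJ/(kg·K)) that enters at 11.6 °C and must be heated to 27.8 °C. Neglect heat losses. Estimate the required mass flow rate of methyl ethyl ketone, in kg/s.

Heat released by hot stream: Q = 16.0 × 2.60 × (52.1 − 26.8) = 1052.5 kJ/s
Energy balance on cold side (adiabatic exchanger): Q = ṁ_c·Cp_c·(T_c,out − T_c,in)
ṁ_c = 1052.5 / [2.30 × (27.8 − 11.6)] = 28.247 kg/s

ṁ_c = 28.2 kg/s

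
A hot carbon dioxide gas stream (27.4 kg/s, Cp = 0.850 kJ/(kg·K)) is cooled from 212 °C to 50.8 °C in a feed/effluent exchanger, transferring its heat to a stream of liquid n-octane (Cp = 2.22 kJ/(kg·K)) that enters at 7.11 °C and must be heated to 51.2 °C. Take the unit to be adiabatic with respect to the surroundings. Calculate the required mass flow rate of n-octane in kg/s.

Heat released by hot stream: Q = 27.4 × 0.850 × (212 − 50.8) = 3754.3 kJ/s
Energy balance on cold side (adiabatic exchanger): Q = ṁ_c·Cp_c·(T_c,out − T_c,in)
ṁ_c = 3754.3 / [2.22 × (51.2 − 7.11)] = 38.357 kg/s

ṁ_c = 38.4 kg/s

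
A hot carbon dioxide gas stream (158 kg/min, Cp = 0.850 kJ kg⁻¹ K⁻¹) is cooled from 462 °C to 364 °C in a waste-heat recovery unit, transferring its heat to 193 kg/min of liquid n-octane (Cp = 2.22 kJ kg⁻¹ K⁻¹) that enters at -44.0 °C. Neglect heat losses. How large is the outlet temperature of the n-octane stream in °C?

T_c,out = -13.3 °C

Heat released by hot stream: Q = 158 × 0.850 × (462 − 364) = 13161 kJ/min
Energy balance on cold side (adiabatic exchanger): Q = ṁ_c·Cp_c·(T_c,out − T_c,in)
T_c,out = -44.0 + 13161/(193 × 2.22) = -13.282 °C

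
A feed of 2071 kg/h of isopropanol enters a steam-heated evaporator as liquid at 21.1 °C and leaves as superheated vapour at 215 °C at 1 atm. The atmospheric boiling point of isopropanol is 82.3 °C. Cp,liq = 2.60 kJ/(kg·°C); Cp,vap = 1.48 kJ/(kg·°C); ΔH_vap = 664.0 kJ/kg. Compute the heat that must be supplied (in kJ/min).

liquid 21.1→82.3 °C: 159.12 kJ/kg
vaporisation at 82.3 °C: 664 kJ/kg
vapour 82.3→215 °C: 196.4 kJ/kg
Δh = 159.12 + 664 + 196.4 = 1019.5 kJ/kg
Q = ṁ·Δh = 2071 kg/h × 1019.5 kJ/kg = 2.1114e+06 kJ/h
|Q| = 586.5 kW = 35190 kJ/min

Q = 35200 kJ/min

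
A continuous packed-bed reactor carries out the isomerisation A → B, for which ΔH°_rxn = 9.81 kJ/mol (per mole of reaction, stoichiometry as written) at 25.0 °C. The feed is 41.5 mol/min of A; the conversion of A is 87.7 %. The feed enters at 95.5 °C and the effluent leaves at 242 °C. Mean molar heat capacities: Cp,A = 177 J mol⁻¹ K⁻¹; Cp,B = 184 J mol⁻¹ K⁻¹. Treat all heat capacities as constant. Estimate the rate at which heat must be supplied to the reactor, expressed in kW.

Extent of reaction ξ = 0.877 × 41.5 = 36.395 mol/min
Reaction term: ξ·ΔH°_rxn = 36.395 × 9.81 = 357.04 kJ/min
Sensible, feed 95.5→25 °C: -517.86 kJ/min
Outlet flows (mol/min): A 5.1045, B 36.395
Sensible, products 25→242 °C: 1649.3 kJ/min
Q = ΔH = 1488.4 kJ/min = 24.807 kW
Heat supplied = 24.807 kW

Q_in = 24.8 kW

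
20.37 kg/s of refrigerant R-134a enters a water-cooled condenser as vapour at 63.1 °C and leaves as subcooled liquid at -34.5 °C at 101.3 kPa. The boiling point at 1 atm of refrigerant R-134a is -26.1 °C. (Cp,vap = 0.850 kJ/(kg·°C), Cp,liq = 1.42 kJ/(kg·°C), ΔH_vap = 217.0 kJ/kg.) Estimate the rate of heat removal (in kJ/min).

vapour 63.1→-26.1 °C: -75.82 kJ/kg
condensation at -26.1 °C: -217 kJ/kg
liquid -26.1→-34.5 °C: -11.928 kJ/kg
Δh = -75.82 + -217 + -11.928 = -304.75 kJ/kg
Q = ṁ·Δh = 20.37 kg/s × -304.75 kJ/kg = -6207.7 kJ/s
|Q| = 6207.7 kW = 372460 kJ/min

Q_c = 372000 kJ/min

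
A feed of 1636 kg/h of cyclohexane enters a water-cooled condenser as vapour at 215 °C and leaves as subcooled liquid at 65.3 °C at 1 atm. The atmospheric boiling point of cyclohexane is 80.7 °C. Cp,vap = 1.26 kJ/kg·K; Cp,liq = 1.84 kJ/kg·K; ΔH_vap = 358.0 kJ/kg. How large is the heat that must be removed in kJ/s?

Q_c = 252 kJ/s

vapour 215→80.7 °C: -169.22 kJ/kg
condensation at 80.7 °C: -358 kJ/kg
liquid 80.7→65.3 °C: -28.336 kJ/kg
Δh = -169.22 + -358 + -28.336 = -555.55 kJ/kg
Q = ṁ·Δh = 1636 kg/h × -555.55 kJ/kg = -908890 kJ/h
|Q| = 252.47 kW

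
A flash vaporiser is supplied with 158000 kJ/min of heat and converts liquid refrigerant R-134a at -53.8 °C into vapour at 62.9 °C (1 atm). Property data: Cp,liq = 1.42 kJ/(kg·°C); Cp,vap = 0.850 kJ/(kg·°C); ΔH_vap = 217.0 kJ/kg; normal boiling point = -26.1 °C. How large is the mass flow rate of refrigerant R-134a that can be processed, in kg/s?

Δh = 1.42×(-26.1−-53.8) + 217.0 + 0.850×(62.9−-26.1) = 331.98 kJ/kg
Q = 158000 kJ/min = 2633.3 kJ/s = 2633.3 kJ/s
ṁ = Q/Δh = 2633.3 / 331.98 = 7.9321 kg/s

ṁ = 7.93 kg/s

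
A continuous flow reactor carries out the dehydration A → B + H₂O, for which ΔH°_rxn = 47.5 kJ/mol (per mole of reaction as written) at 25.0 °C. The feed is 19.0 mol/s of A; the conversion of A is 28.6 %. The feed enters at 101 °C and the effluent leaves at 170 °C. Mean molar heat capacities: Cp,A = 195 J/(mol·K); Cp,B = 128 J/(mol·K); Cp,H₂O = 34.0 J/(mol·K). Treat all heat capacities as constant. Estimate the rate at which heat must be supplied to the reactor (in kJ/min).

Q_in = 29300 kJ/min

Extent of reaction ξ = 0.286 × 19.0 = 5.434 mol/s
Reaction term: ξ·ΔH°_rxn = 5.434 × 47.5 = 258.11 kJ/s
Sensible, feed 101→25 °C: -281.58 kJ/s
Outlet flows (mol/s): A 13.566, B 5.434, H₂O 5.434
Sensible, products 25→170 °C: 511.22 kJ/s
Q = ΔH = 487.76 kJ/s = 487.76 kW
Heat supplied = 29265 kJ/min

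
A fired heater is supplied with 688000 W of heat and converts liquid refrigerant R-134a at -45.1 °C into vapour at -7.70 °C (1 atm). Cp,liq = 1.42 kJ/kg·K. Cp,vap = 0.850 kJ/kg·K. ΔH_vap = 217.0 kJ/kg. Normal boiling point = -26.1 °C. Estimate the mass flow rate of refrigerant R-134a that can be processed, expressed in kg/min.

ṁ = 159 kg/min

Δh = 1.42×(-26.1−-45.1) + 217.0 + 0.850×(-7.70−-26.1) = 259.62 kJ/kg
Q = 688000 W = 688 kJ/s = 41280 kJ/min
ṁ = Q/Δh = 41280 / 259.62 = 159 kg/min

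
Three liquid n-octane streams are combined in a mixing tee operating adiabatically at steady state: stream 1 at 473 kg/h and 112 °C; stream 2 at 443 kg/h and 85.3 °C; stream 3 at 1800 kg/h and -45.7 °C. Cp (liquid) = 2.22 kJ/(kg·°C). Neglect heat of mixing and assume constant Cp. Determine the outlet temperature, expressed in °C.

T_out = 3.13 °C

No heat crosses the boundary, so H_out = H_in.
Σ ṁᵢCp,ᵢTᵢ = 473×2.22×112 + 443×2.22×85.3 + 1800×2.22×-45.7 = 18879
Σ ṁᵢCp,ᵢ = 473×2.22 + 443×2.22 + 1800×2.22 = 6029.5
T_out = 18879 / 6029.5 = 3.131 °C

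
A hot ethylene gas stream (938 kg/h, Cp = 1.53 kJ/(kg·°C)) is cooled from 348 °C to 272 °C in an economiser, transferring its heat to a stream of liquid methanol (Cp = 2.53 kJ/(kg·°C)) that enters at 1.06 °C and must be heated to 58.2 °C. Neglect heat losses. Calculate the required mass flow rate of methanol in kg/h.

Heat released by hot stream: Q = 938 × 1.53 × (348 − 272) = 109070 kJ/h
Energy balance on cold side (adiabatic exchanger): Q = ṁ_c·Cp_c·(T_c,out − T_c,in)
ṁ_c = 109070 / [2.53 × (58.2 − 1.06)] = 754.48 kg/h

ṁ_c = 754 kg/h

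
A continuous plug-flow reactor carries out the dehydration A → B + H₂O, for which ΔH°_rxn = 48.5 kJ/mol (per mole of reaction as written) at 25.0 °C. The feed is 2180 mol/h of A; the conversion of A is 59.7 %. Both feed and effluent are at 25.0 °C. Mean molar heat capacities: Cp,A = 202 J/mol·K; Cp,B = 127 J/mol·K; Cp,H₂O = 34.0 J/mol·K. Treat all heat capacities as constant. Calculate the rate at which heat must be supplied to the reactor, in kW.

Q_in = 17.5 kW

Extent of reaction ξ = 0.597 × 2180 = 1301.5 mol/h
Reaction term: ξ·ΔH°_rxn = 1301.5 × 48.5 = 63121 kJ/h
Q = ΔH = 63121 kJ/h = 17.534 kW
Heat supplied = 17.534 kW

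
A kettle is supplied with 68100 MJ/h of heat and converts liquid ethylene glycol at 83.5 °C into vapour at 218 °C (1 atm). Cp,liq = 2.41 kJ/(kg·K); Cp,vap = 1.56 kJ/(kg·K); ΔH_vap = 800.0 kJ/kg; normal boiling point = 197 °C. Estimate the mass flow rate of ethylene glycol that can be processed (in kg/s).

ṁ = 17.1 kg/s

Δh = 2.41×(197−83.5) + 800.0 + 1.56×(218−197) = 1106.3 kJ/kg
Q = 68100 MJ/h = 18917 kJ/s = 18917 kJ/s
ṁ = Q/Δh = 18917 / 1106.3 = 17.099 kg/s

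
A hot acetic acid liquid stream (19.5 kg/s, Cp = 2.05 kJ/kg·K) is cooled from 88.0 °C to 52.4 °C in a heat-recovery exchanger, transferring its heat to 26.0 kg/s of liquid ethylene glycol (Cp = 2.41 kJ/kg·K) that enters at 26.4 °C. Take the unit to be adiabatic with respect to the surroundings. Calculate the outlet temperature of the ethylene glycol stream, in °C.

T_c,out = 49.1 °C

Heat released by hot stream: Q = 19.5 × 2.05 × (88.0 − 52.4) = 1423.1 kJ/s
Energy balance on cold side (adiabatic exchanger): Q = ṁ_c·Cp_c·(T_c,out − T_c,in)
T_c,out = 26.4 + 1423.1/(26.0 × 2.41) = 49.112 °C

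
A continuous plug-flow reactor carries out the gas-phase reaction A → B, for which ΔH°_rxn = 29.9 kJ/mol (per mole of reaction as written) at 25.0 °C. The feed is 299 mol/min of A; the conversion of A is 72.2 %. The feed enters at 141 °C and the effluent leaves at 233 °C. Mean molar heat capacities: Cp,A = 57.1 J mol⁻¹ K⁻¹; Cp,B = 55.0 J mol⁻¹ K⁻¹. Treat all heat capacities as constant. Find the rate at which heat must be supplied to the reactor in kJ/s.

Extent of reaction ξ = 0.722 × 299 = 215.88 mol/min
Reaction term: ξ·ΔH°_rxn = 215.88 × 29.9 = 6454.8 kJ/min
Sensible, feed 141→25 °C: -1980.5 kJ/min
Outlet flows (mol/min): A 83.122, B 215.88
Sensible, products 25→233 °C: 3456.9 kJ/min
Q = ΔH = 7931.2 kJ/min = 132.19 kW
Heat supplied = 132.19 kJ/s

Q_in = 132 kJ/s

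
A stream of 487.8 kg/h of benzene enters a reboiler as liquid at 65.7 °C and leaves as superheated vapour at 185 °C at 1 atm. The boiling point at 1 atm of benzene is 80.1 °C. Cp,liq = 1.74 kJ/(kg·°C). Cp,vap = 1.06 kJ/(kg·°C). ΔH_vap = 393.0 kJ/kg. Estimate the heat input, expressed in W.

liquid 65.7→80.1 °C: 25.056 kJ/kg
vaporisation at 80.1 °C: 393 kJ/kg
vapour 80.1→185 °C: 111.19 kJ/kg
Δh = 25.056 + 393 + 111.19 = 529.25 kJ/kg
Q = ṁ·Δh = 487.8 kg/h × 529.25 kJ/kg = 258170 kJ/h
|Q| = 71.713 kW = 71713 W

Q = 71700 W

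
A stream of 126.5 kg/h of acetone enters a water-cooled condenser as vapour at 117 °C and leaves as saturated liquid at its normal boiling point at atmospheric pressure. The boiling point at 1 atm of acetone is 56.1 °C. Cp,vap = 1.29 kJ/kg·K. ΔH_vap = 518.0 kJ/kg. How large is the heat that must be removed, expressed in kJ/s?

vapour 117→56.1 °C: -78.561 kJ/kg
condensation at 56.1 °C: -518 kJ/kg
Δh = -78.561 + -518 = -596.56 kJ/kg
Q = ṁ·Δh = 126.5 kg/h × -596.56 kJ/kg = -75465 kJ/h
|Q| = 20.962 kW

Q_c = 21.0 kJ/s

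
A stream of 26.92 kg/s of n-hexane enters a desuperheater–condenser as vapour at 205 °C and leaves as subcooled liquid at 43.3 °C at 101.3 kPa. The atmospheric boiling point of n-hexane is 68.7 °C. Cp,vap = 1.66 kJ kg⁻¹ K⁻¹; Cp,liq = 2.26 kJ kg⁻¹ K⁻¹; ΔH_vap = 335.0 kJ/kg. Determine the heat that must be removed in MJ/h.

Q_c = 60000 MJ/h

vapour 205→68.7 °C: -226.26 kJ/kg
condensation at 68.7 °C: -335 kJ/kg
liquid 68.7→43.3 °C: -57.404 kJ/kg
Δh = -226.26 + -335 + -57.404 = -618.66 kJ/kg
Q = ṁ·Δh = 26.92 kg/s × -618.66 kJ/kg = -16654 kJ/s
|Q| = 16654 kW = 59956 MJ/h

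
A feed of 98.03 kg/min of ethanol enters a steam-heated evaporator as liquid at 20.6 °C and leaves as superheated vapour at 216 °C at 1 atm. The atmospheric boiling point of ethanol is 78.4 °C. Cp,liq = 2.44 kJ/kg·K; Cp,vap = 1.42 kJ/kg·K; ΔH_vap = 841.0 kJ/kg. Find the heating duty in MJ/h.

Q = 6930 MJ/h

liquid 20.6→78.4 °C: 141.03 kJ/kg
vaporisation at 78.4 °C: 841 kJ/kg
vapour 78.4→216 °C: 195.39 kJ/kg
Δh = 141.03 + 841 + 195.39 = 1177.4 kJ/kg
Q = ṁ·Δh = 98.03 kg/min × 1177.4 kJ/kg = 115420 kJ/min
|Q| = 1923.7 kW = 6925.4 MJ/h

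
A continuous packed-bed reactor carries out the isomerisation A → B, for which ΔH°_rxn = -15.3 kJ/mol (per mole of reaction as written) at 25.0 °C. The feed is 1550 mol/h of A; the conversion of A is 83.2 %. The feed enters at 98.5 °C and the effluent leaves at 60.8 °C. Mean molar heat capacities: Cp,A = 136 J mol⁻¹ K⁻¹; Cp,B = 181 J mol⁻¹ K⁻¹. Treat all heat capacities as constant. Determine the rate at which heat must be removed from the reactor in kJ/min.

Extent of reaction ξ = 0.832 × 1550 = 1289.6 mol/h
Reaction term: ξ·ΔH°_rxn = 1289.6 × -15.3 = -19731 kJ/h
Sensible, feed 98.5→25 °C: -15494 kJ/h
Outlet flows (mol/h): A 260.4, B 1289.6
Sensible, products 25→60.8 °C: 9624.2 kJ/h
Q = ΔH = -25600 kJ/h = -7.1112 kW
Heat removed = 426.67 kJ/min

Q_out = 427 kJ/min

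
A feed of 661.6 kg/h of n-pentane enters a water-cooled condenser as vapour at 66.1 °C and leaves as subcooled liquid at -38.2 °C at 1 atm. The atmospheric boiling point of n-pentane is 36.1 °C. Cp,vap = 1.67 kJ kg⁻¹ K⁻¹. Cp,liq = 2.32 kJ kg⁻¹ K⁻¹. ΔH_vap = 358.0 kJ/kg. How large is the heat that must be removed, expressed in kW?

Q_c = 107 kW

vapour 66.1→36.1 °C: -50.1 kJ/kg
condensation at 36.1 °C: -358 kJ/kg
liquid 36.1→-38.2 °C: -172.38 kJ/kg
Δh = -50.1 + -358 + -172.38 = -580.48 kJ/kg
Q = ṁ·Δh = 661.6 kg/h × -580.48 kJ/kg = -384040 kJ/h
|Q| = 106.68 kW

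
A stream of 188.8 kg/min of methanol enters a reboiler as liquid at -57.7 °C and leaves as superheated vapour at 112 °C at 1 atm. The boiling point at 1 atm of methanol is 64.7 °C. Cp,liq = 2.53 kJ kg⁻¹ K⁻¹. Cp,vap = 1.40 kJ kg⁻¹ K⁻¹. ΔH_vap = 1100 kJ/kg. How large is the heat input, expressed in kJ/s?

Q = 4640 kJ/s

liquid -57.7→64.7 °C: 309.67 kJ/kg
vaporisation at 64.7 °C: 1100 kJ/kg
vapour 64.7→112 °C: 66.22 kJ/kg
Δh = 309.67 + 1100 + 66.22 = 1475.9 kJ/kg
Q = ṁ·Δh = 188.8 kg/min × 1475.9 kJ/kg = 278650 kJ/min
|Q| = 4644.1 kW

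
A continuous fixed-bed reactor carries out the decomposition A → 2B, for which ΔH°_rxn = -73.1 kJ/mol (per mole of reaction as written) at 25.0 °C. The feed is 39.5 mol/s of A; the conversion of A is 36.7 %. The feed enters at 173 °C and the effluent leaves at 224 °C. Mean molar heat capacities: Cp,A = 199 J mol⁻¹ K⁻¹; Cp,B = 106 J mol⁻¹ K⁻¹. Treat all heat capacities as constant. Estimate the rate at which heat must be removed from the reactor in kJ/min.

Extent of reaction ξ = 0.367 × 39.5 = 14.496 mol/s
Reaction term: ξ·ΔH°_rxn = 14.496 × -73.1 = -1059.7 kJ/s
Sensible, feed 173→25 °C: -1163.4 kJ/s
Outlet flows (mol/s): A 25.004, B 28.993
Sensible, products 25→224 °C: 1601.7 kJ/s
Q = ΔH = -621.31 kJ/s = -621.31 kW
Heat removed = 37278 kJ/min

Q_out = 37300 kJ/min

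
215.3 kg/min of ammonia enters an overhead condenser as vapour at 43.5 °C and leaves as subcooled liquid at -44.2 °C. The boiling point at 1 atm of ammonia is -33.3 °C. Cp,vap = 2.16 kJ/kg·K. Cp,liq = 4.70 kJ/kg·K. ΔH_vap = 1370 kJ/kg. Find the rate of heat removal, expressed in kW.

Q_c = 5700 kW

vapour 43.5→-33.3 °C: -165.89 kJ/kg
condensation at -33.3 °C: -1370 kJ/kg
liquid -33.3→-44.2 °C: -51.23 kJ/kg
Δh = -165.89 + -1370 + -51.23 = -1587.1 kJ/kg
Q = ṁ·Δh = 215.3 kg/min × -1587.1 kJ/kg = -341710 kJ/min
|Q| = 5695.1 kW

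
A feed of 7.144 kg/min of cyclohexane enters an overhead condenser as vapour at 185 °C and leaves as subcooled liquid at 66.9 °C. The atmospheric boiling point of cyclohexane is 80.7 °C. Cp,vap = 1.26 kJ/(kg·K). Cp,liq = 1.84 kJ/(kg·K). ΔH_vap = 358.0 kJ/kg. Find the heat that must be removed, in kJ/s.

vapour 185→80.7 °C: -131.42 kJ/kg
condensation at 80.7 °C: -358 kJ/kg
liquid 80.7→66.9 °C: -25.392 kJ/kg
Δh = -131.42 + -358 + -25.392 = -514.81 kJ/kg
Q = ṁ·Δh = 7.144 kg/min × -514.81 kJ/kg = -3677.8 kJ/min
|Q| = 61.297 kW

Q_c = 61.3 kJ/s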